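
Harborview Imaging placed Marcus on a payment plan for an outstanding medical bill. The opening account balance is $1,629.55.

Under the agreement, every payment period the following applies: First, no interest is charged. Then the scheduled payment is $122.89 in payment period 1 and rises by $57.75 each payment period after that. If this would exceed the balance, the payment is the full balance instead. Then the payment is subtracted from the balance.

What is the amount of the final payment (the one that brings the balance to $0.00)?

Payment period 1: $1,629.55 − $122.89 → $1,506.66
Payment period 2: $1,506.66 − $180.64 → $1,326.02
Payment period 3: $1,326.02 − $238.39 → $1,087.63
Payment period 4: $1,087.63 − $296.14 → $791.49
Payment period 5: $791.49 − $353.89 → $437.60
Payment period 6: $437.60 − $411.64 → $25.96
Payment period 7: $25.96 − $25.96 → $0.00

$25.96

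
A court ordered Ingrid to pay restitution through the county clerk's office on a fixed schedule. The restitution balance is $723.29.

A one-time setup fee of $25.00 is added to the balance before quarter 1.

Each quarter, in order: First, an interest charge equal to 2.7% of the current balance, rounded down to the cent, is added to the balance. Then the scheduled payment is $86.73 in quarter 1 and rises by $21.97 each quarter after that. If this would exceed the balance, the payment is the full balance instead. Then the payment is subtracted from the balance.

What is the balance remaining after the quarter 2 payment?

$591.46

Quarter 1: $748.29 +$20.20 interest = $768.49; pay $86.73 → $681.76
Quarter 2: $681.76 +$18.40 interest = $700.16; pay $108.70 → $591.46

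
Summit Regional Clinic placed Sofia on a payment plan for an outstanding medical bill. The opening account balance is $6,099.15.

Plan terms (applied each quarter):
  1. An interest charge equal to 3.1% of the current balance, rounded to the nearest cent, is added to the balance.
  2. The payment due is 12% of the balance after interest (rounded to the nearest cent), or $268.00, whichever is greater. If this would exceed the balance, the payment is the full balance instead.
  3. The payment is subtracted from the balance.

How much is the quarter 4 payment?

$563.55

# | Opening | Interest | Payment | End bal
1 | $6,099.15 | $189.07 | $754.59 | $5,533.63
2 | $5,533.63 | $171.54 | $684.62 | $5,020.55
3 | $5,020.55 | $155.64 | $621.14 | $4,555.05
4 | $4,555.05 | $141.21 | $563.55 | $4,132.71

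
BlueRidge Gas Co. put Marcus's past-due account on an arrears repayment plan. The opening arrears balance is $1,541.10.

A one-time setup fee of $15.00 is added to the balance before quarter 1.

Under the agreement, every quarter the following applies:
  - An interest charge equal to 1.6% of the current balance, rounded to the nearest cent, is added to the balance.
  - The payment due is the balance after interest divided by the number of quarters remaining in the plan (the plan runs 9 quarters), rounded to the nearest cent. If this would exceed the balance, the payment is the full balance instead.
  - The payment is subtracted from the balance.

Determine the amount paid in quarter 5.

Quarter 1: opening $1,556.10; interest $24.90 → $1,581.00; payment $175.67; balance $1,405.33
Quarter 2: opening $1,405.33; interest $22.49 → $1,427.82; payment $178.48; balance $1,249.34
Quarter 3: opening $1,249.34; interest $19.99 → $1,269.33; payment $181.33; balance $1,088.00
Quarter 4: opening $1,088.00; interest $17.41 → $1,105.41; payment $184.24; balance $921.17
Quarter 5: opening $921.17; interest $14.74 → $935.91; payment $187.18; balance $748.73

$187.18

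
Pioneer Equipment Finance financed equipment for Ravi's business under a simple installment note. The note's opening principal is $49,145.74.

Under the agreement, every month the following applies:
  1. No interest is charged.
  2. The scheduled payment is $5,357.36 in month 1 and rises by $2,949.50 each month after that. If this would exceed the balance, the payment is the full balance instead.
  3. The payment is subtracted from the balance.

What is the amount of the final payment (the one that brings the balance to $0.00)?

Month 1: opening $49,145.74; payment $5,357.36; balance $43,788.38
Month 2: opening $43,788.38; payment $8,306.86; balance $35,481.52
Month 3: opening $35,481.52; payment $11,256.36; balance $24,225.16
Month 4: opening $24,225.16; payment $14,205.86; balance $10,019.30
Month 5: opening $10,019.30; payment $10,019.30; balance $0.00

$10,019.30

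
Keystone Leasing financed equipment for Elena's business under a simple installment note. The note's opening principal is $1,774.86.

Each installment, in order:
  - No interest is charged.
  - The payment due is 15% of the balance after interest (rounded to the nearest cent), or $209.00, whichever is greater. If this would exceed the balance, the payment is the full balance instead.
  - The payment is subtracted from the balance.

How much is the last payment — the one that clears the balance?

Installment 1: opening $1,774.86; payment $266.23; balance $1,508.63
Installment 2: opening $1,508.63; payment $226.29; balance $1,282.34
Installment 3: opening $1,282.34; payment $209.00; balance $1,073.34
Installment 4: opening $1,073.34; payment $209.00; balance $864.34
Installment 5: opening $864.34; payment $209.00; balance $655.34
Installment 6: opening $655.34; payment $209.00; balance $446.34
Installment 7: opening $446.34; payment $209.00; balance $237.34
Installment 8: opening $237.34; payment $209.00; balance $28.34
Installment 9: opening $28.34; payment $28.34; balance $0.00

$28.34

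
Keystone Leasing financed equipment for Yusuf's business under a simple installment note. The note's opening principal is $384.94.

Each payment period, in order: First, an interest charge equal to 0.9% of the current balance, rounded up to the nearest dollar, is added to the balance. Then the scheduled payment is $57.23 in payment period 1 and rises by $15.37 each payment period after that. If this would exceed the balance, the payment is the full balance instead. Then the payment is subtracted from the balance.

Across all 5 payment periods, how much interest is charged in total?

Payment period 1: $384.94 +$4.00 interest = $388.94; pay $57.23 → $331.71
Payment period 2: $331.71 +$3.00 interest = $334.71; pay $72.60 → $262.11
Payment period 3: $262.11 +$3.00 interest = $265.11; pay $87.97 → $177.14
Payment period 4: $177.14 +$2.00 interest = $179.14; pay $103.34 → $75.80
Payment period 5: $75.80 +$1.00 interest = $76.80; pay $76.80 → $0.00
Total interest: $4.00 + $3.00 + $3.00 + $2.00 + $1.00 = $13.00

$13.00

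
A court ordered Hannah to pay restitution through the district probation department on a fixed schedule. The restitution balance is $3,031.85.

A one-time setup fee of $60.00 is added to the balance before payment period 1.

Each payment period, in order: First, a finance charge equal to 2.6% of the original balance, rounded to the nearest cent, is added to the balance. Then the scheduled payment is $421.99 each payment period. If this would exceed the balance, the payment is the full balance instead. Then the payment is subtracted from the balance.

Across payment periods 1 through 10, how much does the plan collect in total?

$3,880.15

Payment period 1: opening $3,091.85; interest $78.83 → $3,170.68; payment $421.99; balance $2,748.69
Payment period 2: opening $2,748.69; interest $78.83 → $2,827.52; payment $421.99; balance $2,405.53
Payment period 3: opening $2,405.53; interest $78.83 → $2,484.36; payment $421.99; balance $2,062.37
Payment period 4: opening $2,062.37; interest $78.83 → $2,141.20; payment $421.99; balance $1,719.21
Payment period 5: opening $1,719.21; interest $78.83 → $1,798.04; payment $421.99; balance $1,376.05
Payment period 6: opening $1,376.05; interest $78.83 → $1,454.88; payment $421.99; balance $1,032.89
Payment period 7: opening $1,032.89; interest $78.83 → $1,111.72; payment $421.99; balance $689.73
Payment period 8: opening $689.73; interest $78.83 → $768.56; payment $421.99; balance $346.57
Payment period 9: opening $346.57; interest $78.83 → $425.40; payment $421.99; balance $3.41
Payment period 10: opening $3.41; interest $78.83 → $82.24; payment $82.24; balance $0.00
Total paid: $3,880.15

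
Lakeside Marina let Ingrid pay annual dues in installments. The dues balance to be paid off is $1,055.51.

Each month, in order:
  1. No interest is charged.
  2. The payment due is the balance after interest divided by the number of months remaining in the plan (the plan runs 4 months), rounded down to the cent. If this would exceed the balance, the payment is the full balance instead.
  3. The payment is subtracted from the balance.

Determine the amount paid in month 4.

$263.88

Month 1: opening $1,055.51; payment $263.87; balance $791.64
Month 2: opening $791.64; payment $263.88; balance $527.76
Month 3: opening $527.76; payment $263.88; balance $263.88
Month 4: opening $263.88; payment $263.88; balance $0.00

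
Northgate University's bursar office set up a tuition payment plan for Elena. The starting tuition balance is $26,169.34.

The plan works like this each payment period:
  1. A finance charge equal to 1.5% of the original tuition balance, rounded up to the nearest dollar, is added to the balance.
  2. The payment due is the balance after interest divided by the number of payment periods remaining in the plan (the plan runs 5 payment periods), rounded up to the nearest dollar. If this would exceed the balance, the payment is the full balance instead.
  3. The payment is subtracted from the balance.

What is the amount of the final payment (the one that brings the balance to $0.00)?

Payment period 1: opening $26,169.34; interest $393.00 → $26,562.34; payment $5,313.00; balance $21,249.34
Payment period 2: opening $21,249.34; interest $393.00 → $21,642.34; payment $5,411.00; balance $16,231.34
Payment period 3: opening $16,231.34; interest $393.00 → $16,624.34; payment $5,542.00; balance $11,082.34
Payment period 4: opening $11,082.34; interest $393.00 → $11,475.34; payment $5,738.00; balance $5,737.34
Payment period 5: opening $5,737.34; interest $393.00 → $6,130.34; payment $6,130.34; balance $0.00

$6,130.34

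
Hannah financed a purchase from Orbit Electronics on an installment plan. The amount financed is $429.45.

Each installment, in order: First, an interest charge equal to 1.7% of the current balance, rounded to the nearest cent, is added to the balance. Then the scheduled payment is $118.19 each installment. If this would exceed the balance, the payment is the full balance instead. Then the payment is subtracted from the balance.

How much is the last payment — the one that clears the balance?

Installment 1: $429.45 +$7.30 interest = $436.75; pay $118.19 → $318.56
Installment 2: $318.56 +$5.42 interest = $323.98; pay $118.19 → $205.79
Installment 3: $205.79 +$3.50 interest = $209.29; pay $118.19 → $91.10
Installment 4: $91.10 +$1.55 interest = $92.65; pay $92.65 → $0.00

$92.65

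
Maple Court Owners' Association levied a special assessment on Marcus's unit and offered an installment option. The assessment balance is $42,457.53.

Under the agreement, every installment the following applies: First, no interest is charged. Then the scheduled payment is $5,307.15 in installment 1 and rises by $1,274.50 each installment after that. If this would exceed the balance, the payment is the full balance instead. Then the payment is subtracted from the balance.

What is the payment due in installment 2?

Installment 1: $42,457.53 − $5,307.15 → $37,150.38
Installment 2: $37,150.38 − $6,581.65 → $30,568.73

$6,581.65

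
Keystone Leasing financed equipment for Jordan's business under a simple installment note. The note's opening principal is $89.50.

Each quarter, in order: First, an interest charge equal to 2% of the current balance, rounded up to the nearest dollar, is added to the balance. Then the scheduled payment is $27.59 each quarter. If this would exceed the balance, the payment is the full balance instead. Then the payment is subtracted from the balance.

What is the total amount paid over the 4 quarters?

$95.50

Quarter 1: $89.50 +$2.00 interest = $91.50; pay $27.59 → $63.91
Quarter 2: $63.91 +$2.00 interest = $65.91; pay $27.59 → $38.32
Quarter 3: $38.32 +$1.00 interest = $39.32; pay $27.59 → $11.73
Quarter 4: $11.73 +$1.00 interest = $12.73; pay $12.73 → $0.00
Total paid: $95.50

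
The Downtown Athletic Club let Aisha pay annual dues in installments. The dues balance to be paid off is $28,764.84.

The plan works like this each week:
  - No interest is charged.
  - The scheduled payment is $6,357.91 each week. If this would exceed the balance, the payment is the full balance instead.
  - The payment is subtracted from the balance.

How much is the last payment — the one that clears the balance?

Week 1: opening $28,764.84; payment $6,357.91; balance $22,406.93
Week 2: opening $22,406.93; payment $6,357.91; balance $16,049.02
Week 3: opening $16,049.02; payment $6,357.91; balance $9,691.11
Week 4: opening $9,691.11; payment $6,357.91; balance $3,333.20
Week 5: opening $3,333.20; payment $3,333.20; balance $0.00

$3,333.20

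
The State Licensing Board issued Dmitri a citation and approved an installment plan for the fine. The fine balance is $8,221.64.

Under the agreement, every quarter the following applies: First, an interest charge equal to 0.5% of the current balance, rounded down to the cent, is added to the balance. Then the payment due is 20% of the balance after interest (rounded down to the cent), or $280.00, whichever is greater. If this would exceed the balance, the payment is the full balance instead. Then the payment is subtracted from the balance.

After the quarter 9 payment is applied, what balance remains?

Quarter 1: opening $8,221.64; interest $41.10 → $8,262.74; payment $1,652.54; balance $6,610.20
Quarter 2: opening $6,610.20; interest $33.05 → $6,643.25; payment $1,328.65; balance $5,314.60
Quarter 3: opening $5,314.60; interest $26.57 → $5,341.17; payment $1,068.23; balance $4,272.94
Quarter 4: opening $4,272.94; interest $21.36 → $4,294.30; payment $858.86; balance $3,435.44
Quarter 5: opening $3,435.44; interest $17.17 → $3,452.61; payment $690.52; balance $2,762.09
Quarter 6: opening $2,762.09; interest $13.81 → $2,775.90; payment $555.18; balance $2,220.72
Quarter 7: opening $2,220.72; interest $11.10 → $2,231.82; payment $446.36; balance $1,785.46
Quarter 8: opening $1,785.46; interest $8.92 → $1,794.38; payment $358.87; balance $1,435.51
Quarter 9: opening $1,435.51; interest $7.17 → $1,442.68; payment $288.53; balance $1,154.15

$1,154.15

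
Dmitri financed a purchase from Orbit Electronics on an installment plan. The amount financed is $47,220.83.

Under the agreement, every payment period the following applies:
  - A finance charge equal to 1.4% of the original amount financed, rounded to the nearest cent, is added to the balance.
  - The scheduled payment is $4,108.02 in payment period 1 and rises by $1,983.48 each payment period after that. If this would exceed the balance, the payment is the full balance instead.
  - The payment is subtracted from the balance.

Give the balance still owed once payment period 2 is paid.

Payment period 1: opening $47,220.83; interest $661.09 → $47,881.92; payment $4,108.02; balance $43,773.90
Payment period 2: opening $43,773.90; interest $661.09 → $44,434.99; payment $6,091.50; balance $38,343.49

$38,343.49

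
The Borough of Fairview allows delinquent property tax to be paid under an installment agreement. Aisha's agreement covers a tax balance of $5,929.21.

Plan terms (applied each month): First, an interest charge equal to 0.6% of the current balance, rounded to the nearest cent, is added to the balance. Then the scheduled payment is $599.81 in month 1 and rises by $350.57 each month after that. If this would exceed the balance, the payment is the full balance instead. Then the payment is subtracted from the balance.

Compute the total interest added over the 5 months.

$122.73

Month 1: opening $5,929.21; interest $35.58 → $5,964.79; payment $599.81; balance $5,364.98
Month 2: opening $5,364.98; interest $32.19 → $5,397.17; payment $950.38; balance $4,446.79
Month 3: opening $4,446.79; interest $26.68 → $4,473.47; payment $1,300.95; balance $3,172.52
Month 4: opening $3,172.52; interest $19.04 → $3,191.56; payment $1,651.52; balance $1,540.04
Month 5: opening $1,540.04; interest $9.24 → $1,549.28; payment $1,549.28; balance $0.00
Total interest: $35.58 + $32.19 + $26.68 + $19.04 + $9.24 = $122.73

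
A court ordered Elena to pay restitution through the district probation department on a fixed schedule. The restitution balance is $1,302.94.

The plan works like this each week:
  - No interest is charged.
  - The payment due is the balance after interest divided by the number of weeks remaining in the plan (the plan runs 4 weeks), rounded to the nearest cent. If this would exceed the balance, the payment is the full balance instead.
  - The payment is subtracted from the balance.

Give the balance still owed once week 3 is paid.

Week 1: opening $1,302.94; payment $325.74; balance $977.20
Week 2: opening $977.20; payment $325.73; balance $651.47
Week 3: opening $651.47; payment $325.74; balance $325.73

$325.73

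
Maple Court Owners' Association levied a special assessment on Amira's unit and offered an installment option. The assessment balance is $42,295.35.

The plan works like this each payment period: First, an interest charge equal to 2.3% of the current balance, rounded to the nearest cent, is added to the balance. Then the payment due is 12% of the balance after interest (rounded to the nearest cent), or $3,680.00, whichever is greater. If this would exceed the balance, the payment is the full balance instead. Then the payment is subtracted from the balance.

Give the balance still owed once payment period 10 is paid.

Payment period 1: $42,295.35 +$972.79 interest = $43,268.14; pay $5,192.18 → $38,075.96
Payment period 2: $38,075.96 +$875.75 interest = $38,951.71; pay $4,674.21 → $34,277.50
Payment period 3: $34,277.50 +$788.38 interest = $35,065.88; pay $4,207.91 → $30,857.97
Payment period 4: $30,857.97 +$709.73 interest = $31,567.70; pay $3,788.12 → $27,779.58
Payment period 5: $27,779.58 +$638.93 interest = $28,418.51; pay $3,680.00 → $24,738.51
Payment period 6: $24,738.51 +$568.99 interest = $25,307.50; pay $3,680.00 → $21,627.50
Payment period 7: $21,627.50 +$497.43 interest = $22,124.93; pay $3,680.00 → $18,444.93
Payment period 8: $18,444.93 +$424.23 interest = $18,869.16; pay $3,680.00 → $15,189.16
Payment period 9: $15,189.16 +$349.35 interest = $15,538.51; pay $3,680.00 → $11,858.51
Payment period 10: $11,858.51 +$272.75 interest = $12,131.26; pay $3,680.00 → $8,451.26

$8,451.26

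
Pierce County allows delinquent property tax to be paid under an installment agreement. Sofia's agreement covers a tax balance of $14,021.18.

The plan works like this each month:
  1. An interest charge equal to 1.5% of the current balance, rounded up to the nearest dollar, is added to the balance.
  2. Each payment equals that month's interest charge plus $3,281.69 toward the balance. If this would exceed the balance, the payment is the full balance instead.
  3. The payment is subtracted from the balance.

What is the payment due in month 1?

$3,492.69

Month 1: opening $14,021.18; interest $211.00 → $14,232.18; payment $3,492.69; balance $10,739.49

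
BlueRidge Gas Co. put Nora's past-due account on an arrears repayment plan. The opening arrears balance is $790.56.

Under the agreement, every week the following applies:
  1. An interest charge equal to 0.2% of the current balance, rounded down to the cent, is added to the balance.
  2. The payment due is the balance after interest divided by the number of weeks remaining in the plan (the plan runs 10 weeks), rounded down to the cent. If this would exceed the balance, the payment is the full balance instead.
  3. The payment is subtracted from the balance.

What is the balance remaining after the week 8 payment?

# | Opening | Interest | Payment | End bal
1 | $790.56 | $1.58 | $79.21 | $712.93
2 | $712.93 | $1.42 | $79.37 | $634.98
3 | $634.98 | $1.26 | $79.53 | $556.71
4 | $556.71 | $1.11 | $79.68 | $478.14
5 | $478.14 | $0.95 | $79.84 | $399.25
6 | $399.25 | $0.79 | $80.00 | $320.04
7 | $320.04 | $0.64 | $80.17 | $240.51
8 | $240.51 | $0.48 | $80.33 | $160.66

$160.66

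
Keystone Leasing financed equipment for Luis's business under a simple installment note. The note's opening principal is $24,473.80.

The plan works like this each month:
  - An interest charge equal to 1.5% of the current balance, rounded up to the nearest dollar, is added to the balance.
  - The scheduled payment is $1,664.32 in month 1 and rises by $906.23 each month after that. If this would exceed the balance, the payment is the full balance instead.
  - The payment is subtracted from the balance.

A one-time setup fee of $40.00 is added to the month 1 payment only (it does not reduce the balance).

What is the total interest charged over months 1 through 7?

Month 1: $24,473.80 +$368.00 interest = $24,841.80; pay $1,664.32 (+ $40.00 fee) → $23,177.48
Month 2: $23,177.48 +$348.00 interest = $23,525.48; pay $2,570.55 → $20,954.93
Month 3: $20,954.93 +$315.00 interest = $21,269.93; pay $3,476.78 → $17,793.15
Month 4: $17,793.15 +$267.00 interest = $18,060.15; pay $4,383.01 → $13,677.14
Month 5: $13,677.14 +$206.00 interest = $13,883.14; pay $5,289.24 → $8,593.90
Month 6: $8,593.90 +$129.00 interest = $8,722.90; pay $6,195.47 → $2,527.43
Month 7: $2,527.43 +$38.00 interest = $2,565.43; pay $2,565.43 → $0.00
Total interest: $368.00 + $348.00 + $315.00 + $267.00 + $206.00 + $129.00 + $38.00 = $1,671.00

$1,671.00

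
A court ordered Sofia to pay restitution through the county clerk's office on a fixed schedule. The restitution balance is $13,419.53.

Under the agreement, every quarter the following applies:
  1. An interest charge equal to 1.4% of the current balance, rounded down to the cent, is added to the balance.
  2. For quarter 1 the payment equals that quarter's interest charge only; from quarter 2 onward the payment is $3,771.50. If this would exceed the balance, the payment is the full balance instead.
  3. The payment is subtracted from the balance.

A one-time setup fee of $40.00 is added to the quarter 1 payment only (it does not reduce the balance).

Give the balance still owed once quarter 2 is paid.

Quarter 1: $13,419.53 +$187.87 interest = $13,607.40; pay $187.87 (+ $40.00 fee) → $13,419.53
Quarter 2: $13,419.53 +$187.87 interest = $13,607.40; pay $3,771.50 → $9,835.90

$9,835.90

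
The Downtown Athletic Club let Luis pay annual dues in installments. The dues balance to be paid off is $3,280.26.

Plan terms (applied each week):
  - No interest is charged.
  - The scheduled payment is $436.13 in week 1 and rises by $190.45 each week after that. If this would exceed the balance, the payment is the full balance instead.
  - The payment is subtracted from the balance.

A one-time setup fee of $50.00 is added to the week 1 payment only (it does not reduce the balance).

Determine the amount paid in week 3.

Week 1: opening $3,280.26; payment $436.13 (+ $50.00 fee); balance $2,844.13
Week 2: opening $2,844.13; payment $626.58; balance $2,217.55
Week 3: opening $2,217.55; payment $817.03; balance $1,400.52

$817.03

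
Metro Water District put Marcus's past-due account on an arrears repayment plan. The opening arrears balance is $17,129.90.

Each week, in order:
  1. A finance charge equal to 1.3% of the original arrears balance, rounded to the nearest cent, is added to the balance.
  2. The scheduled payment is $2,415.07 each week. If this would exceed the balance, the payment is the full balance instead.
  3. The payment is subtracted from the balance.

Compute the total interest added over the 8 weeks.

$1,781.52

Week 1: opening $17,129.90; interest $222.69 → $17,352.59; payment $2,415.07; balance $14,937.52
Week 2: opening $14,937.52; interest $222.69 → $15,160.21; payment $2,415.07; balance $12,745.14
Week 3: opening $12,745.14; interest $222.69 → $12,967.83; payment $2,415.07; balance $10,552.76
Week 4: opening $10,552.76; interest $222.69 → $10,775.45; payment $2,415.07; balance $8,360.38
Week 5: opening $8,360.38; interest $222.69 → $8,583.07; payment $2,415.07; balance $6,168.00
Week 6: opening $6,168.00; interest $222.69 → $6,390.69; payment $2,415.07; balance $3,975.62
Week 7: opening $3,975.62; interest $222.69 → $4,198.31; payment $2,415.07; balance $1,783.24
Week 8: opening $1,783.24; interest $222.69 → $2,005.93; payment $2,005.93; balance $0.00
Total interest: $222.69 + $222.69 + $222.69 + $222.69 + $222.69 + $222.69 + $222.69 + $222.69 = $1,781.52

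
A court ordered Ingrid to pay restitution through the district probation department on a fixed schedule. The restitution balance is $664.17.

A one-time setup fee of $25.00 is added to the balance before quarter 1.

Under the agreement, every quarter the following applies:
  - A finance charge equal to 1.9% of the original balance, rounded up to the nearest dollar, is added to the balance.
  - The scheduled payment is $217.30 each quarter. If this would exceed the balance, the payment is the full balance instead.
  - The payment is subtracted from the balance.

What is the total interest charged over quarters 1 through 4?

Quarter 1: $689.17 +$13.00 interest = $702.17; pay $217.30 → $484.87
Quarter 2: $484.87 +$13.00 interest = $497.87; pay $217.30 → $280.57
Quarter 3: $280.57 +$13.00 interest = $293.57; pay $217.30 → $76.27
Quarter 4: $76.27 +$13.00 interest = $89.27; pay $89.27 → $0.00
Total interest: $13.00 + $13.00 + $13.00 + $13.00 = $52.00

$52.00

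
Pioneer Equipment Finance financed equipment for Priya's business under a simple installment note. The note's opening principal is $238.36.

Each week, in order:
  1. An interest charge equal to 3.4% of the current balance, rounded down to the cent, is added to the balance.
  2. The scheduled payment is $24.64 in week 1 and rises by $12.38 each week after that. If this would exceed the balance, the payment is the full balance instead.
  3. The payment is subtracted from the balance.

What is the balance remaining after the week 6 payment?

$0.00

# | Opening | Interest | Payment | End bal
1 | $238.36 | $8.10 | $24.64 | $221.82
2 | $221.82 | $7.54 | $37.02 | $192.34
3 | $192.34 | $6.53 | $49.40 | $149.47
4 | $149.47 | $5.08 | $61.78 | $92.77
5 | $92.77 | $3.15 | $74.16 | $21.76
6 | $21.76 | $0.73 | $22.49 | $0.00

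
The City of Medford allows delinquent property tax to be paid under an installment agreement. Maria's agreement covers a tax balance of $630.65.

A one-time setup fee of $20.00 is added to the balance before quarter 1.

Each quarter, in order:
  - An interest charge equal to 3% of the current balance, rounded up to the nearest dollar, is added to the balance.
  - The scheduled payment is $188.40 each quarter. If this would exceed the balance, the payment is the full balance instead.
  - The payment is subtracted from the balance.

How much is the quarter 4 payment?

Quarter 1: $650.65 +$20.00 interest = $670.65; pay $188.40 → $482.25
Quarter 2: $482.25 +$15.00 interest = $497.25; pay $188.40 → $308.85
Quarter 3: $308.85 +$10.00 interest = $318.85; pay $188.40 → $130.45
Quarter 4: $130.45 +$4.00 interest = $134.45; pay $134.45 → $0.00

$134.45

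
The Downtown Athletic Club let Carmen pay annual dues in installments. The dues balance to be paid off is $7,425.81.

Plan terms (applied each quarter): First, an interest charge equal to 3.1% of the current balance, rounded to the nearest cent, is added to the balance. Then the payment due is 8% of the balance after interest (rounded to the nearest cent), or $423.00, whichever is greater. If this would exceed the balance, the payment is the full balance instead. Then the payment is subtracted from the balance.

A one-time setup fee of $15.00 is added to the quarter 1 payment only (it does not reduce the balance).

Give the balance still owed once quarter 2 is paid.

Quarter 1: opening $7,425.81; interest $230.20 → $7,656.01; payment $612.48 (+ $15.00 fee); balance $7,043.53
Quarter 2: opening $7,043.53; interest $218.35 → $7,261.88; payment $580.95; balance $6,680.93

$6,680.93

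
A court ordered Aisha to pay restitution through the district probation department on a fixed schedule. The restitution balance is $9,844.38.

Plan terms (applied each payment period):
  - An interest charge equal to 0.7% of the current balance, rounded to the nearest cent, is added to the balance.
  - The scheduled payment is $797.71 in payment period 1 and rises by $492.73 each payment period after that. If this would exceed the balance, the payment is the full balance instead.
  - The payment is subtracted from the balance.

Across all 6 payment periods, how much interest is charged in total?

$266.88

Payment period 1: $9,844.38 +$68.91 interest = $9,913.29; pay $797.71 → $9,115.58
Payment period 2: $9,115.58 +$63.81 interest = $9,179.39; pay $1,290.44 → $7,888.95
Payment period 3: $7,888.95 +$55.22 interest = $7,944.17; pay $1,783.17 → $6,161.00
Payment period 4: $6,161.00 +$43.13 interest = $6,204.13; pay $2,275.90 → $3,928.23
Payment period 5: $3,928.23 +$27.50 interest = $3,955.73; pay $2,768.63 → $1,187.10
Payment period 6: $1,187.10 +$8.31 interest = $1,195.41; pay $1,195.41 → $0.00
Total interest: $68.91 + $63.81 + $55.22 + $43.13 + $27.50 + $8.31 = $266.88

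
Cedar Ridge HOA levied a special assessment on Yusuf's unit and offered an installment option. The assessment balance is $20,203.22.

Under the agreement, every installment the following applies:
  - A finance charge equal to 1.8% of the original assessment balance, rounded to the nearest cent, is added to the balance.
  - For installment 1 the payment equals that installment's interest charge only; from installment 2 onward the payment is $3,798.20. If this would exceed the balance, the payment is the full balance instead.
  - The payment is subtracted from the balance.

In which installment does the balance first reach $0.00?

7

Installment 1: $20,203.22 +$363.66 interest = $20,566.88; pay $363.66 → $20,203.22
Installment 2: $20,203.22 +$363.66 interest = $20,566.88; pay $3,798.20 → $16,768.68
Installment 3: $16,768.68 +$363.66 interest = $17,132.34; pay $3,798.20 → $13,334.14
Installment 4: $13,334.14 +$363.66 interest = $13,697.80; pay $3,798.20 → $9,899.60
Installment 5: $9,899.60 +$363.66 interest = $10,263.26; pay $3,798.20 → $6,465.06
Installment 6: $6,465.06 +$363.66 interest = $6,828.72; pay $3,798.20 → $3,030.52
Installment 7: $3,030.52 +$363.66 interest = $3,394.18; pay $3,394.18 → $0.00
Balance reaches $0.00 in installment 7.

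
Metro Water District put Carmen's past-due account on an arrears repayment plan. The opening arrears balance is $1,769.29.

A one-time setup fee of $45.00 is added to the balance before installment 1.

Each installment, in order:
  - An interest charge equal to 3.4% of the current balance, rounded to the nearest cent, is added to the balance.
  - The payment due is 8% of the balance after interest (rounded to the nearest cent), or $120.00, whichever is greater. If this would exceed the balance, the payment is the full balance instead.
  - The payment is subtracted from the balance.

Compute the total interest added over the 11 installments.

Installment 1: opening $1,814.29; interest $61.69 → $1,875.98; payment $150.08; balance $1,725.90
Installment 2: opening $1,725.90; interest $58.68 → $1,784.58; payment $142.77; balance $1,641.81
Installment 3: opening $1,641.81; interest $55.82 → $1,697.63; payment $135.81; balance $1,561.82
Installment 4: opening $1,561.82; interest $53.10 → $1,614.92; payment $129.19; balance $1,485.73
Installment 5: opening $1,485.73; interest $50.51 → $1,536.24; payment $122.90; balance $1,413.34
Installment 6: opening $1,413.34; interest $48.05 → $1,461.39; payment $120.00; balance $1,341.39
Installment 7: opening $1,341.39; interest $45.61 → $1,387.00; payment $120.00; balance $1,267.00
Installment 8: opening $1,267.00; interest $43.08 → $1,310.08; payment $120.00; balance $1,190.08
Installment 9: opening $1,190.08; interest $40.46 → $1,230.54; payment $120.00; balance $1,110.54
Installment 10: opening $1,110.54; interest $37.76 → $1,148.30; payment $120.00; balance $1,028.30
Installment 11: opening $1,028.30; interest $34.96 → $1,063.26; payment $120.00; balance $943.26
Total interest: $61.69 + $58.68 + $55.82 + $53.10 + $50.51 + $48.05 + $45.61 + $43.08 + $40.46 + $37.76 + $34.96 = $529.72

$529.72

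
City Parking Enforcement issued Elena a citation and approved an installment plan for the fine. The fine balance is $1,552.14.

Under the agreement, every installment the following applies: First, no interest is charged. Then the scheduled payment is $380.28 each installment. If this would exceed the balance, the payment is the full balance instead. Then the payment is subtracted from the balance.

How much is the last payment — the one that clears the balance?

$31.02

# | Opening | Payment | End bal
1 | $1,552.14 | $380.28 | $1,171.86
2 | $1,171.86 | $380.28 | $791.58
3 | $791.58 | $380.28 | $411.30
4 | $411.30 | $380.28 | $31.02
5 | $31.02 | $31.02 | $0.00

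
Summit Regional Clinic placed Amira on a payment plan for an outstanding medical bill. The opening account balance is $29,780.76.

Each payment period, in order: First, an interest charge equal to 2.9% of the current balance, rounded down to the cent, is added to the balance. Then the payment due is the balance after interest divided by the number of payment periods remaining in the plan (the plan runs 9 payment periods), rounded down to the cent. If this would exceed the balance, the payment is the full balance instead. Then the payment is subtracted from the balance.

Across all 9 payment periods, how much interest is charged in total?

$4,669.65

Payment period 1: opening $29,780.76; interest $863.64 → $30,644.40; payment $3,404.93; balance $27,239.47
Payment period 2: opening $27,239.47; interest $789.94 → $28,029.41; payment $3,503.67; balance $24,525.74
Payment period 3: opening $24,525.74; interest $711.24 → $25,236.98; payment $3,605.28; balance $21,631.70
Payment period 4: opening $21,631.70; interest $627.31 → $22,259.01; payment $3,709.83; balance $18,549.18
Payment period 5: opening $18,549.18; interest $537.92 → $19,087.10; payment $3,817.42; balance $15,269.68
Payment period 6: opening $15,269.68; interest $442.82 → $15,712.50; payment $3,928.12; balance $11,784.38
Payment period 7: opening $11,784.38; interest $341.74 → $12,126.12; payment $4,042.04; balance $8,084.08
Payment period 8: opening $8,084.08; interest $234.43 → $8,318.51; payment $4,159.25; balance $4,159.26
Payment period 9: opening $4,159.26; interest $120.61 → $4,279.87; payment $4,279.87; balance $0.00
Total interest: $863.64 + $789.94 + $711.24 + $627.31 + $537.92 + $442.82 + $341.74 + $234.43 + $120.61 = $4,669.65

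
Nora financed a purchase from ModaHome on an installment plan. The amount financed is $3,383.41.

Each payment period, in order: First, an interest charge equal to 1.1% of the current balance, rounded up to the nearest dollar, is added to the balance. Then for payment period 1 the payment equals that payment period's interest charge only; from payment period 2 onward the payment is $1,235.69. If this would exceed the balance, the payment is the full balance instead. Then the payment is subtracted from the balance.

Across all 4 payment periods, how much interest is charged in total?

$112.00

Payment period 1: $3,383.41 +$38.00 interest = $3,421.41; pay $38.00 → $3,383.41
Payment period 2: $3,383.41 +$38.00 interest = $3,421.41; pay $1,235.69 → $2,185.72
Payment period 3: $2,185.72 +$25.00 interest = $2,210.72; pay $1,235.69 → $975.03
Payment period 4: $975.03 +$11.00 interest = $986.03; pay $986.03 → $0.00
Total interest: $38.00 + $38.00 + $25.00 + $11.00 = $112.00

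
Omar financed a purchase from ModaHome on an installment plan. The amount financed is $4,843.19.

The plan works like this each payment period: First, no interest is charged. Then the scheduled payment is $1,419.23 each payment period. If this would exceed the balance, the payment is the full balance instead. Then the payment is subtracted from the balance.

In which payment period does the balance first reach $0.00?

Payment period 1: opening $4,843.19; payment $1,419.23; balance $3,423.96
Payment period 2: opening $3,423.96; payment $1,419.23; balance $2,004.73
Payment period 3: opening $2,004.73; payment $1,419.23; balance $585.50
Payment period 4: opening $585.50; payment $585.50; balance $0.00
Balance reaches $0.00 in payment period 4.

4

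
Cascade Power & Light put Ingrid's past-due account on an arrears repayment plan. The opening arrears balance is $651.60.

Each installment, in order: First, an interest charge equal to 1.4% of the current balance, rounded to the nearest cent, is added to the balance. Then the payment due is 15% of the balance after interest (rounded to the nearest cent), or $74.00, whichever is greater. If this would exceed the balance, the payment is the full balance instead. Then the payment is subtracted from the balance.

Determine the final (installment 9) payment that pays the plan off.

# | Opening | Interest | Payment | End bal
1 | $651.60 | $9.12 | $99.11 | $561.61
2 | $561.61 | $7.86 | $85.42 | $484.05
3 | $484.05 | $6.78 | $74.00 | $416.83
4 | $416.83 | $5.84 | $74.00 | $348.67
5 | $348.67 | $4.88 | $74.00 | $279.55
6 | $279.55 | $3.91 | $74.00 | $209.46
7 | $209.46 | $2.93 | $74.00 | $138.39
8 | $138.39 | $1.94 | $74.00 | $66.33
9 | $66.33 | $0.93 | $67.26 | $0.00

$67.26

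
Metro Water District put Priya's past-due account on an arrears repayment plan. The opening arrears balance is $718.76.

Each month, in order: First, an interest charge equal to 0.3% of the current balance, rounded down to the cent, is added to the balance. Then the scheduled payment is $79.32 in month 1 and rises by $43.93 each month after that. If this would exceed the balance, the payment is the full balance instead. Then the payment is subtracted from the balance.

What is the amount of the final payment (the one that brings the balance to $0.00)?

Month 1: opening $718.76; interest $2.15 → $720.91; payment $79.32; balance $641.59
Month 2: opening $641.59; interest $1.92 → $643.51; payment $123.25; balance $520.26
Month 3: opening $520.26; interest $1.56 → $521.82; payment $167.18; balance $354.64
Month 4: opening $354.64; interest $1.06 → $355.70; payment $211.11; balance $144.59
Month 5: opening $144.59; interest $0.43 → $145.02; payment $145.02; balance $0.00

$145.02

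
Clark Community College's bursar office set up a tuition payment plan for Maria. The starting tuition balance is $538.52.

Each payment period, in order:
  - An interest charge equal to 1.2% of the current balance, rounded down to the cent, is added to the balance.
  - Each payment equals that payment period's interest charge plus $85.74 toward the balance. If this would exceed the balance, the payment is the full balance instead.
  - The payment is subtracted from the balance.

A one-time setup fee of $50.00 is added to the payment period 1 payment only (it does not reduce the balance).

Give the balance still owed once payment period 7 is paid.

Payment period 1: $538.52 +$6.46 interest = $544.98; pay $92.20 (+ $50.00 fee) → $452.78
Payment period 2: $452.78 +$5.43 interest = $458.21; pay $91.17 → $367.04
Payment period 3: $367.04 +$4.40 interest = $371.44; pay $90.14 → $281.30
Payment period 4: $281.30 +$3.37 interest = $284.67; pay $89.11 → $195.56
Payment period 5: $195.56 +$2.34 interest = $197.90; pay $88.08 → $109.82
Payment period 6: $109.82 +$1.31 interest = $111.13; pay $87.05 → $24.08
Payment period 7: $24.08 +$0.28 interest = $24.36; pay $24.36 → $0.00

$0.00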